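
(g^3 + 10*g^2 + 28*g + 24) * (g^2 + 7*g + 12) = g^5 + 17*g^4 + 110*g^3 + 340*g^2 + 504*g + 288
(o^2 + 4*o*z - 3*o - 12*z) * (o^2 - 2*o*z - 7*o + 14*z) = o^4 + 2*o^3*z - 10*o^3 - 8*o^2*z^2 - 20*o^2*z + 21*o^2 + 80*o*z^2 + 42*o*z - 168*z^2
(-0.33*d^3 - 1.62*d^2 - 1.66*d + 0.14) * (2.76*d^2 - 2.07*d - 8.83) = -0.9108*d^5 - 3.7881*d^4 + 1.6857*d^3 + 18.1272*d^2 + 14.368*d - 1.2362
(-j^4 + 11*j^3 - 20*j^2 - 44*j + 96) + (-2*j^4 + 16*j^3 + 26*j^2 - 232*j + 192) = -3*j^4 + 27*j^3 + 6*j^2 - 276*j + 288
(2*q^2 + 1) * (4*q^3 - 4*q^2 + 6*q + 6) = 8*q^5 - 8*q^4 + 16*q^3 + 8*q^2 + 6*q + 6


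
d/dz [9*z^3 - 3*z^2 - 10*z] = 27*z^2 - 6*z - 10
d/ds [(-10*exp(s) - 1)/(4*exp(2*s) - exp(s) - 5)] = ((8*exp(s) - 1)*(10*exp(s) + 1) - 40*exp(2*s) + 10*exp(s) + 50)*exp(s)/(-4*exp(2*s) + exp(s) + 5)^2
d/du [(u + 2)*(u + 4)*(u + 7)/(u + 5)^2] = (u^3 + 15*u^2 + 80*u + 138)/(u^3 + 15*u^2 + 75*u + 125)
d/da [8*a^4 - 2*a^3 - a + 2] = 32*a^3 - 6*a^2 - 1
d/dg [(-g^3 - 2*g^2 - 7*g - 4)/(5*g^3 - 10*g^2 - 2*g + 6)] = 2*(10*g^4 + 37*g^3 - 12*g^2 - 52*g - 25)/(25*g^6 - 100*g^5 + 80*g^4 + 100*g^3 - 116*g^2 - 24*g + 36)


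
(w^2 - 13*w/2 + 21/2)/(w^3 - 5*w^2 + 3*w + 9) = (w - 7/2)/(w^2 - 2*w - 3)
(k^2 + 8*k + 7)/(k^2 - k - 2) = (k + 7)/(k - 2)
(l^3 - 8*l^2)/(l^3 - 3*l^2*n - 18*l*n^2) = l*(8 - l)/(-l^2 + 3*l*n + 18*n^2)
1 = 1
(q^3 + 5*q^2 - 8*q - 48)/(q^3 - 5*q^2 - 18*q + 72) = (q + 4)/(q - 6)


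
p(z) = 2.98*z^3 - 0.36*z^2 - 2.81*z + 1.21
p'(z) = 8.94*z^2 - 0.72*z - 2.81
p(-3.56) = -127.80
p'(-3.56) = 113.06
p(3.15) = 81.93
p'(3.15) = 83.63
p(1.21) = 2.56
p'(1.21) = 9.41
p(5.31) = 422.31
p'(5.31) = 245.44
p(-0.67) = 2.03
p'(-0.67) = 1.69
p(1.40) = 4.75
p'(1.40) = 13.70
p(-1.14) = -0.47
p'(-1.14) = 9.63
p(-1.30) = -2.29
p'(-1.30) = 13.23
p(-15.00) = -10095.14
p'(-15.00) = 2019.49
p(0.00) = 1.21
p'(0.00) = -2.81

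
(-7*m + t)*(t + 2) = -7*m*t - 14*m + t^2 + 2*t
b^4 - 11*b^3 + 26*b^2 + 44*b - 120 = (b - 6)*(b - 5)*(b - 2)*(b + 2)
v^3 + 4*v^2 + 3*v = v*(v + 1)*(v + 3)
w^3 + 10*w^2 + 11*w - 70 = (w - 2)*(w + 5)*(w + 7)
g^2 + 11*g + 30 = (g + 5)*(g + 6)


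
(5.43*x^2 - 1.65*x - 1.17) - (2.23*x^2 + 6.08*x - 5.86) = 3.2*x^2 - 7.73*x + 4.69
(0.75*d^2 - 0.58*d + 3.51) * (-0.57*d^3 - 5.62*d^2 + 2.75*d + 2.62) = -0.4275*d^5 - 3.8844*d^4 + 3.3214*d^3 - 19.3562*d^2 + 8.1329*d + 9.1962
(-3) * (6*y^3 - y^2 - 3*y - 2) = -18*y^3 + 3*y^2 + 9*y + 6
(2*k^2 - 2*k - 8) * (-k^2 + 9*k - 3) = -2*k^4 + 20*k^3 - 16*k^2 - 66*k + 24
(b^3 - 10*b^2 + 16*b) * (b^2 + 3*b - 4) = b^5 - 7*b^4 - 18*b^3 + 88*b^2 - 64*b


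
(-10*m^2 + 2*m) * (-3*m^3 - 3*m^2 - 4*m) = 30*m^5 + 24*m^4 + 34*m^3 - 8*m^2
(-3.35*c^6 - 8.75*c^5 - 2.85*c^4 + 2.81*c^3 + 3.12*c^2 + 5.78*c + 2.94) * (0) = 0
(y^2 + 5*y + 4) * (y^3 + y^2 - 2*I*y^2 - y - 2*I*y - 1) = y^5 + 6*y^4 - 2*I*y^4 + 8*y^3 - 12*I*y^3 - 2*y^2 - 18*I*y^2 - 9*y - 8*I*y - 4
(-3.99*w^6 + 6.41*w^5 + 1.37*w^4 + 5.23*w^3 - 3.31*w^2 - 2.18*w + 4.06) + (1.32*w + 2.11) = -3.99*w^6 + 6.41*w^5 + 1.37*w^4 + 5.23*w^3 - 3.31*w^2 - 0.86*w + 6.17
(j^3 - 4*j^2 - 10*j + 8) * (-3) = -3*j^3 + 12*j^2 + 30*j - 24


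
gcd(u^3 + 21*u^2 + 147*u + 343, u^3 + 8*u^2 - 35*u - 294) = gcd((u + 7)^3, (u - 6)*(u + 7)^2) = u^2 + 14*u + 49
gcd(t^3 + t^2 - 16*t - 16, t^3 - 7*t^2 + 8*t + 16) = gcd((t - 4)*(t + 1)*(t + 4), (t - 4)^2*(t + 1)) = t^2 - 3*t - 4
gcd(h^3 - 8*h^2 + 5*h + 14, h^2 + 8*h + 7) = h + 1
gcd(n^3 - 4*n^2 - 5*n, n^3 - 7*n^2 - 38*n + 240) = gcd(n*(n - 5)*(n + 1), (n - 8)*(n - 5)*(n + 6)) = n - 5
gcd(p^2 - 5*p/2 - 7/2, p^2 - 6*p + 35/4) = p - 7/2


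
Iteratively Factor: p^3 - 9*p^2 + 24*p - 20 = (p - 2)*(p^2 - 7*p + 10) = (p - 5)*(p - 2)*(p - 2)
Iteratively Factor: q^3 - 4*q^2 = (q)*(q^2 - 4*q) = q^2*(q - 4)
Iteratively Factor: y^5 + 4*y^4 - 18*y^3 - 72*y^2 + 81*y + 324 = (y - 3)*(y^4 + 7*y^3 + 3*y^2 - 63*y - 108) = (y - 3)*(y + 3)*(y^3 + 4*y^2 - 9*y - 36) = (y - 3)*(y + 3)^2*(y^2 + y - 12) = (y - 3)^2*(y + 3)^2*(y + 4)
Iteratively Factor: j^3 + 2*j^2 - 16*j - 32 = (j + 2)*(j^2 - 16) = (j - 4)*(j + 2)*(j + 4)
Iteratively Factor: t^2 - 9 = (t - 3)*(t + 3)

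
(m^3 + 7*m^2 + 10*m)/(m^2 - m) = (m^2 + 7*m + 10)/(m - 1)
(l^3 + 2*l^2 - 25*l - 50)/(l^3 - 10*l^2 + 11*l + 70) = (l + 5)/(l - 7)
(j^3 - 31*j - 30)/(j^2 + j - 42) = (j^2 + 6*j + 5)/(j + 7)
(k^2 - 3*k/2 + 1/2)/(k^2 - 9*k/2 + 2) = (k - 1)/(k - 4)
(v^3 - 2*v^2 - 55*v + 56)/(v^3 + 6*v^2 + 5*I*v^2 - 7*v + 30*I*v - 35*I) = (v - 8)/(v + 5*I)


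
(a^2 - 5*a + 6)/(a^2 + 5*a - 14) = (a - 3)/(a + 7)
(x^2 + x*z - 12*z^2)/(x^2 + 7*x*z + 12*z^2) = (x - 3*z)/(x + 3*z)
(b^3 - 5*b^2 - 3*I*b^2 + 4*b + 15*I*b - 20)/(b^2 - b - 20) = (b^2 - 3*I*b + 4)/(b + 4)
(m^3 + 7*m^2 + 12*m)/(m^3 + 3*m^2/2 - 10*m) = 2*(m + 3)/(2*m - 5)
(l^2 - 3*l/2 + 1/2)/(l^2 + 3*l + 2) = (2*l^2 - 3*l + 1)/(2*(l^2 + 3*l + 2))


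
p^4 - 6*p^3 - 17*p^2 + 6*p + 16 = (p - 8)*(p - 1)*(p + 1)*(p + 2)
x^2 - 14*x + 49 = (x - 7)^2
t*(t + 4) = t^2 + 4*t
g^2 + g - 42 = (g - 6)*(g + 7)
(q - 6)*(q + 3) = q^2 - 3*q - 18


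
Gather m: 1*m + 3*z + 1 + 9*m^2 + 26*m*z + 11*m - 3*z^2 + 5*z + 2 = 9*m^2 + m*(26*z + 12) - 3*z^2 + 8*z + 3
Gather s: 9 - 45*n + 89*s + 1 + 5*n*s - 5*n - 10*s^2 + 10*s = -50*n - 10*s^2 + s*(5*n + 99) + 10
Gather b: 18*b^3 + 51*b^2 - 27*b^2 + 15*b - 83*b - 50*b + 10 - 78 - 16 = 18*b^3 + 24*b^2 - 118*b - 84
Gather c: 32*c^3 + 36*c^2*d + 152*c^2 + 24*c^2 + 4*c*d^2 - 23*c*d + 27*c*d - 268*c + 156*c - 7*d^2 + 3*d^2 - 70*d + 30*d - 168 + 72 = 32*c^3 + c^2*(36*d + 176) + c*(4*d^2 + 4*d - 112) - 4*d^2 - 40*d - 96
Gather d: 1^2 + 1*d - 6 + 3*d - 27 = 4*d - 32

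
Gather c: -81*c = -81*c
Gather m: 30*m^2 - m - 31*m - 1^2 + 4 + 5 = 30*m^2 - 32*m + 8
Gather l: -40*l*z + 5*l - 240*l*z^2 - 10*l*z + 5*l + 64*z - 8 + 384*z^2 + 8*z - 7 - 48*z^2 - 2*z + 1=l*(-240*z^2 - 50*z + 10) + 336*z^2 + 70*z - 14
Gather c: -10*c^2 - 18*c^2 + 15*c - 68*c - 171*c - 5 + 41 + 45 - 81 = -28*c^2 - 224*c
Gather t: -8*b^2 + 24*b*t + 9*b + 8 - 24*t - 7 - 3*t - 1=-8*b^2 + 9*b + t*(24*b - 27)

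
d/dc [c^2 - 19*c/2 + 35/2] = 2*c - 19/2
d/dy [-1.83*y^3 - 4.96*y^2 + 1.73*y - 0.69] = -5.49*y^2 - 9.92*y + 1.73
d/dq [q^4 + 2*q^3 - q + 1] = 4*q^3 + 6*q^2 - 1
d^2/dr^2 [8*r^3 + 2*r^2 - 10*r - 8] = 48*r + 4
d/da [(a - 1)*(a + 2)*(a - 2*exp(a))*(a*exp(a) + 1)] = (a - 1)*(a + 1)*(a + 2)*(a - 2*exp(a))*exp(a) - (a - 1)*(a + 2)*(a*exp(a) + 1)*(2*exp(a) - 1) + (a - 1)*(a - 2*exp(a))*(a*exp(a) + 1) + (a + 2)*(a - 2*exp(a))*(a*exp(a) + 1)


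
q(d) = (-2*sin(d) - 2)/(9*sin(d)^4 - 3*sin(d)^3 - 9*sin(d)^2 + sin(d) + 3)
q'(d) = (-2*sin(d) - 2)*(-36*sin(d)^3*cos(d) + 9*sin(d)^2*cos(d) + 18*sin(d)*cos(d) - cos(d))/(9*sin(d)^4 - 3*sin(d)^3 - 9*sin(d)^2 + sin(d) + 3)^2 - 2*cos(d)/(9*sin(d)^4 - 3*sin(d)^3 - 9*sin(d)^2 + sin(d) + 3)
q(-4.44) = -5.79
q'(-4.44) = -16.36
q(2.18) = -19.85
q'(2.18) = 3.65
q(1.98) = -9.55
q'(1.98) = -42.57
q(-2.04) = -0.08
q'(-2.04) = 0.53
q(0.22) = -0.88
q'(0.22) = -1.62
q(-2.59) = -0.85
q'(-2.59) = -0.29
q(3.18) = -0.65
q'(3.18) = 0.31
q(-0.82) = -0.45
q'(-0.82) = -2.33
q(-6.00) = -1.00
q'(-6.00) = -2.22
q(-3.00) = -0.64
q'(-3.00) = -0.03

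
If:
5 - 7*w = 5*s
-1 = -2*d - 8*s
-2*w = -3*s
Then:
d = -49/62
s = 10/31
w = 15/31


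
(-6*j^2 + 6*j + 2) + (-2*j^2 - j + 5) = -8*j^2 + 5*j + 7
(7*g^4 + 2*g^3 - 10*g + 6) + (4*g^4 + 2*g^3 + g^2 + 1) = 11*g^4 + 4*g^3 + g^2 - 10*g + 7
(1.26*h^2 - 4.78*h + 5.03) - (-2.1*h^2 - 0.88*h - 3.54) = 3.36*h^2 - 3.9*h + 8.57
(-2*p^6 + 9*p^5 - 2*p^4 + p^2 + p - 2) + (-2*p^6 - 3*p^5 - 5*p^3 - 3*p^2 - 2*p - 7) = -4*p^6 + 6*p^5 - 2*p^4 - 5*p^3 - 2*p^2 - p - 9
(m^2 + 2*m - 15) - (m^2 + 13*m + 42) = -11*m - 57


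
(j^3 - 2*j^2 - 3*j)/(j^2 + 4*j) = (j^2 - 2*j - 3)/(j + 4)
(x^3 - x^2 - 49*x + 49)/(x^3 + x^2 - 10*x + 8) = (x^2 - 49)/(x^2 + 2*x - 8)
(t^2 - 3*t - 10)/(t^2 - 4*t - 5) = (t + 2)/(t + 1)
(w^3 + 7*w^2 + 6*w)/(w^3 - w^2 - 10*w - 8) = w*(w + 6)/(w^2 - 2*w - 8)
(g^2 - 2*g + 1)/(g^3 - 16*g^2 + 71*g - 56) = (g - 1)/(g^2 - 15*g + 56)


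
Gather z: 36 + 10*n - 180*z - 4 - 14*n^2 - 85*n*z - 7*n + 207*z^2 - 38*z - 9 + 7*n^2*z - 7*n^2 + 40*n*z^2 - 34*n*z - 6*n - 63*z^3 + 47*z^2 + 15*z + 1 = -21*n^2 - 3*n - 63*z^3 + z^2*(40*n + 254) + z*(7*n^2 - 119*n - 203) + 24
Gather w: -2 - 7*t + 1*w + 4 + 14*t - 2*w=7*t - w + 2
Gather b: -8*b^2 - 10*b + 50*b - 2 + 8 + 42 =-8*b^2 + 40*b + 48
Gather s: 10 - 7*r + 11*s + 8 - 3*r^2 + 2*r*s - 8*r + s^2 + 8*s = -3*r^2 - 15*r + s^2 + s*(2*r + 19) + 18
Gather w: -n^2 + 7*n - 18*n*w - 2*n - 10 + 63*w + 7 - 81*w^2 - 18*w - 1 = -n^2 + 5*n - 81*w^2 + w*(45 - 18*n) - 4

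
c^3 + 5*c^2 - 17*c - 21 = (c - 3)*(c + 1)*(c + 7)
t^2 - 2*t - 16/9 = (t - 8/3)*(t + 2/3)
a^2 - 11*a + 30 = (a - 6)*(a - 5)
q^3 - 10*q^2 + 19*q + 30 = (q - 6)*(q - 5)*(q + 1)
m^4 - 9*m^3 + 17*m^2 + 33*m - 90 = (m - 5)*(m - 3)^2*(m + 2)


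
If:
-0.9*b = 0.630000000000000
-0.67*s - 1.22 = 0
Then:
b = -0.70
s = -1.82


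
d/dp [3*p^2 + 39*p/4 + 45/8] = 6*p + 39/4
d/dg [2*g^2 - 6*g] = 4*g - 6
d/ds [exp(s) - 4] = exp(s)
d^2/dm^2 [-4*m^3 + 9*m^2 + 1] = 18 - 24*m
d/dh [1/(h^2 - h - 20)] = (1 - 2*h)/(-h^2 + h + 20)^2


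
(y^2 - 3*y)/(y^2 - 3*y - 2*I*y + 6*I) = y/(y - 2*I)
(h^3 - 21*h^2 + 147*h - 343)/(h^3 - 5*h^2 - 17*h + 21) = (h^2 - 14*h + 49)/(h^2 + 2*h - 3)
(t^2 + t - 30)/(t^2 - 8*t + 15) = (t + 6)/(t - 3)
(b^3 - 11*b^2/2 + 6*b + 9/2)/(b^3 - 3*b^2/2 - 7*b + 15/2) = (2*b^2 - 5*b - 3)/(2*b^2 + 3*b - 5)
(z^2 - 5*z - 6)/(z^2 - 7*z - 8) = (z - 6)/(z - 8)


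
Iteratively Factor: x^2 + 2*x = (x + 2)*(x)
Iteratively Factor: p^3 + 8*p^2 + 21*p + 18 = (p + 3)*(p^2 + 5*p + 6) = (p + 2)*(p + 3)*(p + 3)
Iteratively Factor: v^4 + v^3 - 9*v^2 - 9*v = (v + 1)*(v^3 - 9*v) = (v - 3)*(v + 1)*(v^2 + 3*v) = (v - 3)*(v + 1)*(v + 3)*(v)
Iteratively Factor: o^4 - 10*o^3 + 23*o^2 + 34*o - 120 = (o - 5)*(o^3 - 5*o^2 - 2*o + 24) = (o - 5)*(o - 3)*(o^2 - 2*o - 8) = (o - 5)*(o - 3)*(o + 2)*(o - 4)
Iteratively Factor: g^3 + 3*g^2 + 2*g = (g + 2)*(g^2 + g) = (g + 1)*(g + 2)*(g)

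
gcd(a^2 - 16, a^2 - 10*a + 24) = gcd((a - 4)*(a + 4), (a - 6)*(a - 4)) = a - 4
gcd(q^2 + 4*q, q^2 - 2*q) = q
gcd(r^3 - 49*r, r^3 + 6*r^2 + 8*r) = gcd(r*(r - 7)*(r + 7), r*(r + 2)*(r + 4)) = r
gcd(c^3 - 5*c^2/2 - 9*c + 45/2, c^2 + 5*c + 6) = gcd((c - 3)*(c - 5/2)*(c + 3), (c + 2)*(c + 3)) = c + 3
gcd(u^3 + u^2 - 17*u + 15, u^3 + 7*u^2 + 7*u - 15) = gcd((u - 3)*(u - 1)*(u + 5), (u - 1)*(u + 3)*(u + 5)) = u^2 + 4*u - 5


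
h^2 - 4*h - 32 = (h - 8)*(h + 4)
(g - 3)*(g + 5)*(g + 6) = g^3 + 8*g^2 - 3*g - 90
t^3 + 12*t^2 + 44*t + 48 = (t + 2)*(t + 4)*(t + 6)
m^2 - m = m*(m - 1)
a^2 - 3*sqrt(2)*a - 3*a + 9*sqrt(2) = (a - 3)*(a - 3*sqrt(2))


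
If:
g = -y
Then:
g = -y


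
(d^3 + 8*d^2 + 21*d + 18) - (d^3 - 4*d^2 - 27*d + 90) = 12*d^2 + 48*d - 72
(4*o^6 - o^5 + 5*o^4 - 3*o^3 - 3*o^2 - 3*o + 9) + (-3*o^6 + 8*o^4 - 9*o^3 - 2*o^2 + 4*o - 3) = o^6 - o^5 + 13*o^4 - 12*o^3 - 5*o^2 + o + 6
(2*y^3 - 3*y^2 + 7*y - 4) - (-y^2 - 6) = 2*y^3 - 2*y^2 + 7*y + 2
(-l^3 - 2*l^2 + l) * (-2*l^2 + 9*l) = 2*l^5 - 5*l^4 - 20*l^3 + 9*l^2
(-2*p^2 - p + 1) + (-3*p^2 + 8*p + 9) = -5*p^2 + 7*p + 10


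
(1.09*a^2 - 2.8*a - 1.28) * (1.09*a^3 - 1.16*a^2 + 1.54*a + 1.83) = 1.1881*a^5 - 4.3164*a^4 + 3.5314*a^3 - 0.8325*a^2 - 7.0952*a - 2.3424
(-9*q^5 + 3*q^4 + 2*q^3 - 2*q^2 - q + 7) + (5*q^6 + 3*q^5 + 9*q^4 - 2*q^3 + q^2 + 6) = 5*q^6 - 6*q^5 + 12*q^4 - q^2 - q + 13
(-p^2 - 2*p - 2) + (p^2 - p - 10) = -3*p - 12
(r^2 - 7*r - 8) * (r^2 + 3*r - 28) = r^4 - 4*r^3 - 57*r^2 + 172*r + 224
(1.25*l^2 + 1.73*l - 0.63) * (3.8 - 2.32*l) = -2.9*l^3 + 0.736400000000001*l^2 + 8.0356*l - 2.394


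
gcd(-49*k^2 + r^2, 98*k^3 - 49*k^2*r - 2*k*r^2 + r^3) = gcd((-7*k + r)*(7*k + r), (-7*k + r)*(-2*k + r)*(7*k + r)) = -49*k^2 + r^2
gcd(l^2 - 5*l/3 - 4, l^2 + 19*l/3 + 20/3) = l + 4/3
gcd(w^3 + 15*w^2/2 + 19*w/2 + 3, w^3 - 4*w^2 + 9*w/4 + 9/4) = w + 1/2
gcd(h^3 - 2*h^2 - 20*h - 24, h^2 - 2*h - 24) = h - 6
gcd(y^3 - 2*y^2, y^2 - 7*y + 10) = y - 2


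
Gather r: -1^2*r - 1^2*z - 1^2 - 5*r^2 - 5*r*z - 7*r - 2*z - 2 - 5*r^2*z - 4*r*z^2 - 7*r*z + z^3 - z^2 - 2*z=r^2*(-5*z - 5) + r*(-4*z^2 - 12*z - 8) + z^3 - z^2 - 5*z - 3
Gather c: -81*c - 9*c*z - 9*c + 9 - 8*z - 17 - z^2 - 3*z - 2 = c*(-9*z - 90) - z^2 - 11*z - 10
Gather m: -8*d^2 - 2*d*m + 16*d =-8*d^2 - 2*d*m + 16*d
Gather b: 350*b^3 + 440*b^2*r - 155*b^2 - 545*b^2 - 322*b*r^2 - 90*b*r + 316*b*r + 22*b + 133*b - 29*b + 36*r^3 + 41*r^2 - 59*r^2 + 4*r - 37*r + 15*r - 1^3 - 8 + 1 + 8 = 350*b^3 + b^2*(440*r - 700) + b*(-322*r^2 + 226*r + 126) + 36*r^3 - 18*r^2 - 18*r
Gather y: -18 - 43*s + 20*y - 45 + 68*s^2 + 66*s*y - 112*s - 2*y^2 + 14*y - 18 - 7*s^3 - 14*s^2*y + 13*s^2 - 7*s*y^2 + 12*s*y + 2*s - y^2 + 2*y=-7*s^3 + 81*s^2 - 153*s + y^2*(-7*s - 3) + y*(-14*s^2 + 78*s + 36) - 81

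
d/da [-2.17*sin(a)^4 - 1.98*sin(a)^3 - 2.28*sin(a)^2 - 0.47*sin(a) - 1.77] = (-11.07*sin(a) + 2.17*sin(3*a) + 2.97*cos(2*a) - 3.44)*cos(a)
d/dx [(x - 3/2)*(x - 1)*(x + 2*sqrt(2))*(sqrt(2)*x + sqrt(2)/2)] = 4*sqrt(2)*x^3 - 6*sqrt(2)*x^2 + 12*x^2 - 16*x + sqrt(2)*x/2 + 1 + 3*sqrt(2)/4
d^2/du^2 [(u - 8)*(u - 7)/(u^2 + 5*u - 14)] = 20*(-2*u^3 + 21*u^2 + 21*u + 133)/(u^6 + 15*u^5 + 33*u^4 - 295*u^3 - 462*u^2 + 2940*u - 2744)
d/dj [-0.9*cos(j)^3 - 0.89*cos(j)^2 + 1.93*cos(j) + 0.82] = (2.7*cos(j)^2 + 1.78*cos(j) - 1.93)*sin(j)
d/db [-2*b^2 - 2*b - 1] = -4*b - 2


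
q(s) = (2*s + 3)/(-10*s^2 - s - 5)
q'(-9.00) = 0.00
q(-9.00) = 0.02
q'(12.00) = 0.00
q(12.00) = -0.02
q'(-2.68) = -0.00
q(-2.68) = 0.03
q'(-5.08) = 0.00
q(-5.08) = 0.03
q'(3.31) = 0.03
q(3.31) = -0.08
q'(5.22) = 0.01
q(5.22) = -0.05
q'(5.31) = 0.01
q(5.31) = -0.05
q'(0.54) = 0.44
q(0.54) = -0.48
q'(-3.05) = -0.00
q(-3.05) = 0.03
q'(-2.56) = -0.01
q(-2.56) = 0.03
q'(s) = (2*s + 3)*(20*s + 1)/(-10*s^2 - s - 5)^2 + 2/(-10*s^2 - s - 5) = (-20*s^2 - 2*s + (2*s + 3)*(20*s + 1) - 10)/(10*s^2 + s + 5)^2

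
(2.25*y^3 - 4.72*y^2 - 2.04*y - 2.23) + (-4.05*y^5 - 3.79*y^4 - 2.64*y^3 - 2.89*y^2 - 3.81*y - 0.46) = -4.05*y^5 - 3.79*y^4 - 0.39*y^3 - 7.61*y^2 - 5.85*y - 2.69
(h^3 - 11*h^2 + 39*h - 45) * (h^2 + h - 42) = h^5 - 10*h^4 - 14*h^3 + 456*h^2 - 1683*h + 1890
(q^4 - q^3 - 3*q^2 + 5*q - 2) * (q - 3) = q^5 - 4*q^4 + 14*q^2 - 17*q + 6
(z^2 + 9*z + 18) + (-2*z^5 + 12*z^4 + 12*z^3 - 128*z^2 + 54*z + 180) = -2*z^5 + 12*z^4 + 12*z^3 - 127*z^2 + 63*z + 198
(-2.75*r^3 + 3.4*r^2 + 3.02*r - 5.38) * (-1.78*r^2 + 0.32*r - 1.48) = 4.895*r^5 - 6.932*r^4 - 0.2176*r^3 + 5.5108*r^2 - 6.1912*r + 7.9624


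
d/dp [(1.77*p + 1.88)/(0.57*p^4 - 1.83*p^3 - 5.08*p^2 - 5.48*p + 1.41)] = (-3.0267*p^4 + 2.1918*p^3 + 19.3128*p^2 + 19.1008*p + 12.7981)/(0.3249*p^8 - 2.0862*p^7 - 2.4423*p^6 + 12.3456*p^5 + 47.4706*p^4 + 50.5162*p^3 + 15.7048*p^2 - 15.4536*p + 1.9881)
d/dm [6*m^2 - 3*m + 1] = 12*m - 3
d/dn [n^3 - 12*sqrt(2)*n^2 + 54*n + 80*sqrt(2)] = 3*n^2 - 24*sqrt(2)*n + 54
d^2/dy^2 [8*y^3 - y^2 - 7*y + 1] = 48*y - 2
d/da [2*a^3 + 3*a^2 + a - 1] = 6*a^2 + 6*a + 1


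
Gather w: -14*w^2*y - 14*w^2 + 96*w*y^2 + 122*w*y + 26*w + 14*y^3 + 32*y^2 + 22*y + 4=w^2*(-14*y - 14) + w*(96*y^2 + 122*y + 26) + 14*y^3 + 32*y^2 + 22*y + 4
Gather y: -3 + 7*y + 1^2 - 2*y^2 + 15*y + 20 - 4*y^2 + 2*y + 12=-6*y^2 + 24*y + 30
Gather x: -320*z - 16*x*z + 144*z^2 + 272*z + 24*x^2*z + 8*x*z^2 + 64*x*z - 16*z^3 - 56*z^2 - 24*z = 24*x^2*z + x*(8*z^2 + 48*z) - 16*z^3 + 88*z^2 - 72*z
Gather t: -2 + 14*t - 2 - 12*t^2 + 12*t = -12*t^2 + 26*t - 4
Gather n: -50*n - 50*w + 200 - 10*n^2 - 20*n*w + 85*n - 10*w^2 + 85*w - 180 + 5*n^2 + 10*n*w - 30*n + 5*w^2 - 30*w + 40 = -5*n^2 + n*(5 - 10*w) - 5*w^2 + 5*w + 60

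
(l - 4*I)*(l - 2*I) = l^2 - 6*I*l - 8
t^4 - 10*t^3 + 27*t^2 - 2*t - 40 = (t - 5)*(t - 4)*(t - 2)*(t + 1)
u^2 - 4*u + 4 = (u - 2)^2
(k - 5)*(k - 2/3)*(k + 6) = k^3 + k^2/3 - 92*k/3 + 20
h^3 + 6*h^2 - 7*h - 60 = (h - 3)*(h + 4)*(h + 5)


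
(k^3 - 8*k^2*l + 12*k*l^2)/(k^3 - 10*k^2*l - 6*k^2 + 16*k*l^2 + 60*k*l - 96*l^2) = k*(k - 6*l)/(k^2 - 8*k*l - 6*k + 48*l)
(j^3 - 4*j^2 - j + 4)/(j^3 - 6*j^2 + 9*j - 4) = (j + 1)/(j - 1)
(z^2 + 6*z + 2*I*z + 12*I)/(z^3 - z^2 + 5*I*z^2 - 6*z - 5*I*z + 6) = (z + 6)/(z^2 + z*(-1 + 3*I) - 3*I)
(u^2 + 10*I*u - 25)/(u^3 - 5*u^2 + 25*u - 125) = (u + 5*I)/(u^2 - 5*u*(1 + I) + 25*I)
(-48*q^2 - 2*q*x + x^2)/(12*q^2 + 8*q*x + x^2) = (-8*q + x)/(2*q + x)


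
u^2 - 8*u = u*(u - 8)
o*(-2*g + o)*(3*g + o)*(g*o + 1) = -6*g^3*o^2 + g^2*o^3 - 6*g^2*o + g*o^4 + g*o^2 + o^3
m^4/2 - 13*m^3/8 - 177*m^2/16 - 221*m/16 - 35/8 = (m/2 + 1)*(m - 7)*(m + 1/2)*(m + 5/4)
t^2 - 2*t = t*(t - 2)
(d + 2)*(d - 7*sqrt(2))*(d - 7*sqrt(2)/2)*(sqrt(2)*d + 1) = sqrt(2)*d^4 - 20*d^3 + 2*sqrt(2)*d^3 - 40*d^2 + 77*sqrt(2)*d^2/2 + 49*d + 77*sqrt(2)*d + 98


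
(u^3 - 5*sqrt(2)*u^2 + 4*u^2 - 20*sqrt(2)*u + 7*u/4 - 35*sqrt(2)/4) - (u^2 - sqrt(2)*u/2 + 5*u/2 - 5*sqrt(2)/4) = u^3 - 5*sqrt(2)*u^2 + 3*u^2 - 39*sqrt(2)*u/2 - 3*u/4 - 15*sqrt(2)/2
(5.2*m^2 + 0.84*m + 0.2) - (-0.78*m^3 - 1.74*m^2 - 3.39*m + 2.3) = 0.78*m^3 + 6.94*m^2 + 4.23*m - 2.1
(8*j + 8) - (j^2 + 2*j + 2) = -j^2 + 6*j + 6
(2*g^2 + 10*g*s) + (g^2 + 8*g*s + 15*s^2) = 3*g^2 + 18*g*s + 15*s^2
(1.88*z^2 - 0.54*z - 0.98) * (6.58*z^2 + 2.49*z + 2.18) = 12.3704*z^4 + 1.128*z^3 - 3.6946*z^2 - 3.6174*z - 2.1364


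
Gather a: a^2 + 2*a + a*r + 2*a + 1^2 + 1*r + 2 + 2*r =a^2 + a*(r + 4) + 3*r + 3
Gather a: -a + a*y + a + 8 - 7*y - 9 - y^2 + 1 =a*y - y^2 - 7*y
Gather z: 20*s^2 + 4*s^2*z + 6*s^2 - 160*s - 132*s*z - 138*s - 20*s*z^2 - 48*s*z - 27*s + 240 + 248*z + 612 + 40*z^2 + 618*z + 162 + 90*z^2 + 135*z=26*s^2 - 325*s + z^2*(130 - 20*s) + z*(4*s^2 - 180*s + 1001) + 1014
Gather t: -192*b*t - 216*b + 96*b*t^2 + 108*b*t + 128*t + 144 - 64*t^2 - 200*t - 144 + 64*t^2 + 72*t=96*b*t^2 - 84*b*t - 216*b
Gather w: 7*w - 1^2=7*w - 1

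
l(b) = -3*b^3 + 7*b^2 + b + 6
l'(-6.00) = -407.00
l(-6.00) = 900.00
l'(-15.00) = -2234.00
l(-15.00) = 11691.00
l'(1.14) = 5.26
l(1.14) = 11.79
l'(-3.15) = -132.40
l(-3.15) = 166.08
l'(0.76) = 6.44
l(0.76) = 9.49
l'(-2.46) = -87.90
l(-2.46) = 90.56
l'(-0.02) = 0.72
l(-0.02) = 5.98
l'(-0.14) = -1.14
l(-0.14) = 6.01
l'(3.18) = -45.49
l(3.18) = -16.51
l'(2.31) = -14.68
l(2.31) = 8.68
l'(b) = -9*b^2 + 14*b + 1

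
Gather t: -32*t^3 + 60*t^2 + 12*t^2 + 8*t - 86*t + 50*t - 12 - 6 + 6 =-32*t^3 + 72*t^2 - 28*t - 12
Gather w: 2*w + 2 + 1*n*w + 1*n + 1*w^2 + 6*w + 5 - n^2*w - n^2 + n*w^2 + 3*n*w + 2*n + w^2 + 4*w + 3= -n^2 + 3*n + w^2*(n + 2) + w*(-n^2 + 4*n + 12) + 10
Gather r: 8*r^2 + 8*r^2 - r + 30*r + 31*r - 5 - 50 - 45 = 16*r^2 + 60*r - 100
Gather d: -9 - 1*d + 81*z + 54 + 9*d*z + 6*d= d*(9*z + 5) + 81*z + 45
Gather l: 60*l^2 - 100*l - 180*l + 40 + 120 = 60*l^2 - 280*l + 160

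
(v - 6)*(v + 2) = v^2 - 4*v - 12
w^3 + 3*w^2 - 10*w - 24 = (w - 3)*(w + 2)*(w + 4)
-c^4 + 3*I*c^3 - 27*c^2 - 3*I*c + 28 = (c - 7*I)*(c + 4*I)*(-I*c - I)*(-I*c + I)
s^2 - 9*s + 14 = (s - 7)*(s - 2)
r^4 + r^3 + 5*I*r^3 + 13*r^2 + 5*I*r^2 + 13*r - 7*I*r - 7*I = (r + 1)*(r - I)^2*(r + 7*I)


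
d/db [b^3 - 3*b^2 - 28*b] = 3*b^2 - 6*b - 28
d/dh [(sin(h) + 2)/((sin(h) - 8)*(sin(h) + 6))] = (-4*sin(h) + cos(h)^2 - 45)*cos(h)/((sin(h) - 8)^2*(sin(h) + 6)^2)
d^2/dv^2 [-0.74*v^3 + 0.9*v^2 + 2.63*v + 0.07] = 1.8 - 4.44*v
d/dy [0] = 0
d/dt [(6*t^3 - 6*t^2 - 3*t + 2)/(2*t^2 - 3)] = (12*t^4 - 48*t^2 + 28*t + 9)/(4*t^4 - 12*t^2 + 9)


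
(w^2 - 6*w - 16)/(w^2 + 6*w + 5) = (w^2 - 6*w - 16)/(w^2 + 6*w + 5)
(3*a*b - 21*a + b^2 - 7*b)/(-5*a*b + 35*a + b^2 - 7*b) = (-3*a - b)/(5*a - b)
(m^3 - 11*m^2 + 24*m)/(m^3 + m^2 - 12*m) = (m - 8)/(m + 4)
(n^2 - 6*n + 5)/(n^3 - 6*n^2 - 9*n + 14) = (n - 5)/(n^2 - 5*n - 14)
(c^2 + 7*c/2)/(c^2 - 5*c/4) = 2*(2*c + 7)/(4*c - 5)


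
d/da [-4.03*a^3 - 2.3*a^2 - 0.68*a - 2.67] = -12.09*a^2 - 4.6*a - 0.68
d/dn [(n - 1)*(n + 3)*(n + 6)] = 3*n^2 + 16*n + 9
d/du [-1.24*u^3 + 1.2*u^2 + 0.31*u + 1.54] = -3.72*u^2 + 2.4*u + 0.31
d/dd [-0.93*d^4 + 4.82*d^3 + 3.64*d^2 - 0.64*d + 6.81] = -3.72*d^3 + 14.46*d^2 + 7.28*d - 0.64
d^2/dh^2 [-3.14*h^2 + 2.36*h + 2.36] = -6.28000000000000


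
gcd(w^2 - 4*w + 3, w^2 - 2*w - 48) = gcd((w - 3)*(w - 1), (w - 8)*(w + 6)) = 1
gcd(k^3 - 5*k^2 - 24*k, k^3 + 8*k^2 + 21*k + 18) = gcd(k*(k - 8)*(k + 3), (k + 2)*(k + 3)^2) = k + 3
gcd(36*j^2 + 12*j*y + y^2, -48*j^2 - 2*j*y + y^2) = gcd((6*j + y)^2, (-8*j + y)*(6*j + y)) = 6*j + y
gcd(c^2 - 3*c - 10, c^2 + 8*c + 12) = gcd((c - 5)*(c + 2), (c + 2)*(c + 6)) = c + 2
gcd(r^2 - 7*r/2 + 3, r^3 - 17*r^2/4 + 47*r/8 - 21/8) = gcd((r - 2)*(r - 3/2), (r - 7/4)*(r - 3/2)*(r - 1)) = r - 3/2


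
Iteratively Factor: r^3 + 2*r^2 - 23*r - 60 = (r + 4)*(r^2 - 2*r - 15) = (r - 5)*(r + 4)*(r + 3)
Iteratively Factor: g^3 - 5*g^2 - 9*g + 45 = (g - 5)*(g^2 - 9) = (g - 5)*(g + 3)*(g - 3)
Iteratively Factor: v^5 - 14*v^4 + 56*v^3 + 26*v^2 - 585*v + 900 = (v + 3)*(v^4 - 17*v^3 + 107*v^2 - 295*v + 300) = (v - 5)*(v + 3)*(v^3 - 12*v^2 + 47*v - 60) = (v - 5)^2*(v + 3)*(v^2 - 7*v + 12) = (v - 5)^2*(v - 3)*(v + 3)*(v - 4)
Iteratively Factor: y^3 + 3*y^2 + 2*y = (y + 2)*(y^2 + y) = y*(y + 2)*(y + 1)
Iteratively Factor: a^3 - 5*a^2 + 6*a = (a - 3)*(a^2 - 2*a) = a*(a - 3)*(a - 2)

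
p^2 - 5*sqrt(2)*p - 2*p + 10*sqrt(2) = (p - 2)*(p - 5*sqrt(2))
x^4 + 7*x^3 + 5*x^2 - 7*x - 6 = (x - 1)*(x + 1)^2*(x + 6)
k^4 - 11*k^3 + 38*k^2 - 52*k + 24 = (k - 6)*(k - 2)^2*(k - 1)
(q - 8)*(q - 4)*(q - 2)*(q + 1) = q^4 - 13*q^3 + 42*q^2 - 8*q - 64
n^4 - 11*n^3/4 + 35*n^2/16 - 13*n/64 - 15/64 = (n - 5/4)*(n - 1)*(n - 3/4)*(n + 1/4)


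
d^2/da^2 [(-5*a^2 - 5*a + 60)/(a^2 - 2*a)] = 30*(-a^3 + 12*a^2 - 24*a + 16)/(a^3*(a^3 - 6*a^2 + 12*a - 8))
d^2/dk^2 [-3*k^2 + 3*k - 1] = -6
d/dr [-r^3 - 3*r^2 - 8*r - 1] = -3*r^2 - 6*r - 8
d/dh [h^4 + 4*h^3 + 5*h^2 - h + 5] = 4*h^3 + 12*h^2 + 10*h - 1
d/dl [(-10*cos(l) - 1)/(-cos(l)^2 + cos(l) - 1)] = (-10*sin(l)^2 + 2*cos(l) - 1)*sin(l)/(sin(l)^2 + cos(l) - 2)^2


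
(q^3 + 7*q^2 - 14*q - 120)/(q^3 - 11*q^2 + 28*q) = (q^2 + 11*q + 30)/(q*(q - 7))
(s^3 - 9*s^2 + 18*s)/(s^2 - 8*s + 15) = s*(s - 6)/(s - 5)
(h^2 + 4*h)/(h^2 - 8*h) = (h + 4)/(h - 8)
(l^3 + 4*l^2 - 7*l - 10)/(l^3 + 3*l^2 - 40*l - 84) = (l^3 + 4*l^2 - 7*l - 10)/(l^3 + 3*l^2 - 40*l - 84)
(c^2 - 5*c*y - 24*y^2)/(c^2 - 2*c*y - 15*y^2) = (-c + 8*y)/(-c + 5*y)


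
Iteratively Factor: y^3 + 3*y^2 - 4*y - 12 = (y - 2)*(y^2 + 5*y + 6) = (y - 2)*(y + 3)*(y + 2)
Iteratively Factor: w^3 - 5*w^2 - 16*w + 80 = (w + 4)*(w^2 - 9*w + 20) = (w - 4)*(w + 4)*(w - 5)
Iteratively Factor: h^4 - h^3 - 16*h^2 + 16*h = (h - 4)*(h^3 + 3*h^2 - 4*h) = (h - 4)*(h - 1)*(h^2 + 4*h) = h*(h - 4)*(h - 1)*(h + 4)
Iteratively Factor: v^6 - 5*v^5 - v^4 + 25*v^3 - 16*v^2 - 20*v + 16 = (v - 4)*(v^5 - v^4 - 5*v^3 + 5*v^2 + 4*v - 4) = (v - 4)*(v + 2)*(v^4 - 3*v^3 + v^2 + 3*v - 2) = (v - 4)*(v - 2)*(v + 2)*(v^3 - v^2 - v + 1) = (v - 4)*(v - 2)*(v - 1)*(v + 2)*(v^2 - 1) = (v - 4)*(v - 2)*(v - 1)*(v + 1)*(v + 2)*(v - 1)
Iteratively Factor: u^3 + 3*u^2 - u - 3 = (u - 1)*(u^2 + 4*u + 3) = (u - 1)*(u + 3)*(u + 1)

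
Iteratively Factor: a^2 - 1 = (a + 1)*(a - 1)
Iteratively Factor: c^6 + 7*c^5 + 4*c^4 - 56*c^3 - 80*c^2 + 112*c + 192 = (c + 4)*(c^5 + 3*c^4 - 8*c^3 - 24*c^2 + 16*c + 48) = (c - 2)*(c + 4)*(c^4 + 5*c^3 + 2*c^2 - 20*c - 24) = (c - 2)*(c + 2)*(c + 4)*(c^3 + 3*c^2 - 4*c - 12) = (c - 2)*(c + 2)^2*(c + 4)*(c^2 + c - 6) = (c - 2)*(c + 2)^2*(c + 3)*(c + 4)*(c - 2)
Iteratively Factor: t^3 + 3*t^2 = (t)*(t^2 + 3*t) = t*(t + 3)*(t)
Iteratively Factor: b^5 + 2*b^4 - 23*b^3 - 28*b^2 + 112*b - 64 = (b + 4)*(b^4 - 2*b^3 - 15*b^2 + 32*b - 16) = (b - 4)*(b + 4)*(b^3 + 2*b^2 - 7*b + 4) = (b - 4)*(b - 1)*(b + 4)*(b^2 + 3*b - 4) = (b - 4)*(b - 1)*(b + 4)^2*(b - 1)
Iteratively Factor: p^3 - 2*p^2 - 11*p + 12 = (p + 3)*(p^2 - 5*p + 4) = (p - 1)*(p + 3)*(p - 4)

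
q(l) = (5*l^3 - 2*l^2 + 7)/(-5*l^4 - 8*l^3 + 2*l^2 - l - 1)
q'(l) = (15*l^2 - 4*l)/(-5*l^4 - 8*l^3 + 2*l^2 - l - 1) + (5*l^3 - 2*l^2 + 7)*(20*l^3 + 24*l^2 - 4*l + 1)/(-5*l^4 - 8*l^3 + 2*l^2 - l - 1)^2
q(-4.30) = 0.41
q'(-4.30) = 0.17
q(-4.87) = 0.34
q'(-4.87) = 0.11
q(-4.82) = 0.34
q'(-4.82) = 0.11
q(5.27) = -0.14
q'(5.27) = 0.02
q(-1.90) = 15.92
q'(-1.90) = 279.36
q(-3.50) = 0.61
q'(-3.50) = 0.36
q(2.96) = -0.21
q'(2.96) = 0.05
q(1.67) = -0.34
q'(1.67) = 0.23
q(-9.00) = 0.14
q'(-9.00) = 0.02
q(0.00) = -7.00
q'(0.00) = 7.00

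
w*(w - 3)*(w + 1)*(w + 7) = w^4 + 5*w^3 - 17*w^2 - 21*w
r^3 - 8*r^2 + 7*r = r*(r - 7)*(r - 1)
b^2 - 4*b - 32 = (b - 8)*(b + 4)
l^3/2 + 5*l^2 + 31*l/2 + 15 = (l/2 + 1)*(l + 3)*(l + 5)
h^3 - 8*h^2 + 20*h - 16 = (h - 4)*(h - 2)^2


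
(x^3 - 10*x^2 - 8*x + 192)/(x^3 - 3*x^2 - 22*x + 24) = (x - 8)/(x - 1)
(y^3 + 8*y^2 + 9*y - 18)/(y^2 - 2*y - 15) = (y^2 + 5*y - 6)/(y - 5)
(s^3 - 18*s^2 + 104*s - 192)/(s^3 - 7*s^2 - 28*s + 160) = (s - 6)/(s + 5)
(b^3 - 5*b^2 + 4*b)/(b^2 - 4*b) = b - 1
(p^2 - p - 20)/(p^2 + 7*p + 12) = (p - 5)/(p + 3)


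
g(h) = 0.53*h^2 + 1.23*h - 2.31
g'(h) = 1.06*h + 1.23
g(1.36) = 0.34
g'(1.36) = 2.67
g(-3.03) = -1.17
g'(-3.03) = -1.98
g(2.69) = 4.83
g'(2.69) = 4.08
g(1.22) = -0.02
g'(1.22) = 2.52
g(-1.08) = -3.02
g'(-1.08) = 0.09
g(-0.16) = -2.49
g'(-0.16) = 1.06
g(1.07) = -0.39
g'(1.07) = 2.36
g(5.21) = 18.48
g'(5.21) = 6.75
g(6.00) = 24.15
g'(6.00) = 7.59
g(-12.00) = 59.25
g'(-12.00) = -11.49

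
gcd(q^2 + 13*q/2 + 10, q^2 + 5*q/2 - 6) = q + 4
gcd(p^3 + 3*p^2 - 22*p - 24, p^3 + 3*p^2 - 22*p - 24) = p^3 + 3*p^2 - 22*p - 24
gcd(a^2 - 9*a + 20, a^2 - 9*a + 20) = a^2 - 9*a + 20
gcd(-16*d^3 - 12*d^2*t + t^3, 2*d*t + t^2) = 2*d + t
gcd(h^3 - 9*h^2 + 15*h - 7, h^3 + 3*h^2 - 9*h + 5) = h^2 - 2*h + 1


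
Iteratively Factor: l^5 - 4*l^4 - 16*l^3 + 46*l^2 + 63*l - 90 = (l + 3)*(l^4 - 7*l^3 + 5*l^2 + 31*l - 30) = (l - 1)*(l + 3)*(l^3 - 6*l^2 - l + 30) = (l - 3)*(l - 1)*(l + 3)*(l^2 - 3*l - 10) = (l - 3)*(l - 1)*(l + 2)*(l + 3)*(l - 5)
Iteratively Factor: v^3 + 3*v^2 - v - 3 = (v - 1)*(v^2 + 4*v + 3) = (v - 1)*(v + 1)*(v + 3)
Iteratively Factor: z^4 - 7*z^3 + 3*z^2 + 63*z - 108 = (z - 3)*(z^3 - 4*z^2 - 9*z + 36) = (z - 3)*(z + 3)*(z^2 - 7*z + 12) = (z - 4)*(z - 3)*(z + 3)*(z - 3)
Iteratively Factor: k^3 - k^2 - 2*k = (k + 1)*(k^2 - 2*k) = (k - 2)*(k + 1)*(k)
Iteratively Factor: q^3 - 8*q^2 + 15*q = (q)*(q^2 - 8*q + 15) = q*(q - 5)*(q - 3)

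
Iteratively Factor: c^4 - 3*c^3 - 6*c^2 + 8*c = (c - 1)*(c^3 - 2*c^2 - 8*c) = c*(c - 1)*(c^2 - 2*c - 8) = c*(c - 4)*(c - 1)*(c + 2)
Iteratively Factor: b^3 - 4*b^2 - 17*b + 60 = (b + 4)*(b^2 - 8*b + 15) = (b - 3)*(b + 4)*(b - 5)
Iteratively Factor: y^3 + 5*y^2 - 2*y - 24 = (y + 4)*(y^2 + y - 6) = (y - 2)*(y + 4)*(y + 3)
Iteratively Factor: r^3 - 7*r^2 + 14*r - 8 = (r - 1)*(r^2 - 6*r + 8) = (r - 2)*(r - 1)*(r - 4)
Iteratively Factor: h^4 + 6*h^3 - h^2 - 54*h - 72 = (h - 3)*(h^3 + 9*h^2 + 26*h + 24) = (h - 3)*(h + 2)*(h^2 + 7*h + 12) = (h - 3)*(h + 2)*(h + 3)*(h + 4)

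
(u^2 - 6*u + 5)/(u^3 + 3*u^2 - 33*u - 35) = (u - 1)/(u^2 + 8*u + 7)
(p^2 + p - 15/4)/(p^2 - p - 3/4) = (2*p + 5)/(2*p + 1)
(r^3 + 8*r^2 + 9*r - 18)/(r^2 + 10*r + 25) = (r^3 + 8*r^2 + 9*r - 18)/(r^2 + 10*r + 25)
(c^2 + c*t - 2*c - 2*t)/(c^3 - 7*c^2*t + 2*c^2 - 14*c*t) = (c^2 + c*t - 2*c - 2*t)/(c*(c^2 - 7*c*t + 2*c - 14*t))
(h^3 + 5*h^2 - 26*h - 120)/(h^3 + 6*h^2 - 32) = (h^2 + h - 30)/(h^2 + 2*h - 8)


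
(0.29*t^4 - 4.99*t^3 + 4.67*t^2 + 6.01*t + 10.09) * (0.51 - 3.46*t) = -1.0034*t^5 + 17.4133*t^4 - 18.7031*t^3 - 18.4129*t^2 - 31.8463*t + 5.1459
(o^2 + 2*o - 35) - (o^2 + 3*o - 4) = -o - 31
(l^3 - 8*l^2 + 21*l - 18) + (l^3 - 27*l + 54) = 2*l^3 - 8*l^2 - 6*l + 36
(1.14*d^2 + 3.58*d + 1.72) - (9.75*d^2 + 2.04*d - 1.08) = -8.61*d^2 + 1.54*d + 2.8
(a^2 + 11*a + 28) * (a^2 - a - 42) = a^4 + 10*a^3 - 25*a^2 - 490*a - 1176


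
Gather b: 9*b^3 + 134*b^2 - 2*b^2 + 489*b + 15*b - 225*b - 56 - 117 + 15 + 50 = 9*b^3 + 132*b^2 + 279*b - 108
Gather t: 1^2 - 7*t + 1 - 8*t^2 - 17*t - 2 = -8*t^2 - 24*t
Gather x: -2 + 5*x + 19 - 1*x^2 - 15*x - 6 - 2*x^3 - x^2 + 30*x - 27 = -2*x^3 - 2*x^2 + 20*x - 16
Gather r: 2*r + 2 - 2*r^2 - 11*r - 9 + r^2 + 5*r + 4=-r^2 - 4*r - 3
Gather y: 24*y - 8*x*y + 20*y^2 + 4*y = 20*y^2 + y*(28 - 8*x)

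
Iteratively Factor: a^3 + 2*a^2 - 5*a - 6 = (a - 2)*(a^2 + 4*a + 3) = (a - 2)*(a + 3)*(a + 1)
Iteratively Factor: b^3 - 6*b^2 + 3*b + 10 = (b + 1)*(b^2 - 7*b + 10) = (b - 2)*(b + 1)*(b - 5)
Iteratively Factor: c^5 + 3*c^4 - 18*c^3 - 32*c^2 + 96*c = (c - 3)*(c^4 + 6*c^3 - 32*c) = (c - 3)*(c + 4)*(c^3 + 2*c^2 - 8*c) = (c - 3)*(c - 2)*(c + 4)*(c^2 + 4*c) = c*(c - 3)*(c - 2)*(c + 4)*(c + 4)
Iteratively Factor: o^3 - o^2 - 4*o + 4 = (o - 2)*(o^2 + o - 2) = (o - 2)*(o + 2)*(o - 1)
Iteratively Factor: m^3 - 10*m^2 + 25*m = (m - 5)*(m^2 - 5*m) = (m - 5)^2*(m)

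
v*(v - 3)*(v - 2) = v^3 - 5*v^2 + 6*v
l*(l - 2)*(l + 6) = l^3 + 4*l^2 - 12*l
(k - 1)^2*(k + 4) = k^3 + 2*k^2 - 7*k + 4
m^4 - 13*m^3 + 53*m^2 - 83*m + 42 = (m - 7)*(m - 3)*(m - 2)*(m - 1)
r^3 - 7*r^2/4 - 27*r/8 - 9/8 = (r - 3)*(r + 1/2)*(r + 3/4)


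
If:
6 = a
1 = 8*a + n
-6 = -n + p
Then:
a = 6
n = -47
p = -53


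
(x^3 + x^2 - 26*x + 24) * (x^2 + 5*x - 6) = x^5 + 6*x^4 - 27*x^3 - 112*x^2 + 276*x - 144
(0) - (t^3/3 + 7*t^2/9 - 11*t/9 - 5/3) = -t^3/3 - 7*t^2/9 + 11*t/9 + 5/3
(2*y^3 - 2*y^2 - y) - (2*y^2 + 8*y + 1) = 2*y^3 - 4*y^2 - 9*y - 1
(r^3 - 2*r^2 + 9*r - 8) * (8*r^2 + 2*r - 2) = 8*r^5 - 14*r^4 + 66*r^3 - 42*r^2 - 34*r + 16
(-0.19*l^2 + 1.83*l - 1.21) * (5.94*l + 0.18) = -1.1286*l^3 + 10.836*l^2 - 6.858*l - 0.2178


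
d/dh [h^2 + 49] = 2*h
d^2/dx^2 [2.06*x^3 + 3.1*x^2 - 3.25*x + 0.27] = 12.36*x + 6.2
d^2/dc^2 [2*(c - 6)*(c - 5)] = 4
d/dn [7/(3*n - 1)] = -21/(3*n - 1)^2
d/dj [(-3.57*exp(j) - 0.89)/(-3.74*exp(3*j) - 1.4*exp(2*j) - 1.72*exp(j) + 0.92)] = (-(3.57*exp(j) + 0.89)*(11.22*exp(2*j) + 2.8*exp(j) + 1.72) + 13.3518*exp(3*j) + 4.998*exp(2*j) + 6.1404*exp(j) - 3.2844)*exp(j)/(3.74*exp(3*j) + 1.4*exp(2*j) + 1.72*exp(j) - 0.92)^2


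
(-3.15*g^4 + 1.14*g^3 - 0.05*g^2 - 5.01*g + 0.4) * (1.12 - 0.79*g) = 2.4885*g^5 - 4.4286*g^4 + 1.3163*g^3 + 3.9019*g^2 - 5.9272*g + 0.448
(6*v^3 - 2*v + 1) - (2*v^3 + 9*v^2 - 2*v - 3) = 4*v^3 - 9*v^2 + 4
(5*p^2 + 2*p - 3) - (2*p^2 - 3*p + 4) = 3*p^2 + 5*p - 7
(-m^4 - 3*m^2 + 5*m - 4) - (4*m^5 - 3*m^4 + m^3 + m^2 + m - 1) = -4*m^5 + 2*m^4 - m^3 - 4*m^2 + 4*m - 3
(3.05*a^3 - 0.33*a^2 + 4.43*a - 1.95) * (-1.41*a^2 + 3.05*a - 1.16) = -4.3005*a^5 + 9.7678*a^4 - 10.7908*a^3 + 16.6438*a^2 - 11.0863*a + 2.262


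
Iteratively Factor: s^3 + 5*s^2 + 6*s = (s + 3)*(s^2 + 2*s) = s*(s + 3)*(s + 2)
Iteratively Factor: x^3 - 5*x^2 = (x - 5)*(x^2) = x*(x - 5)*(x)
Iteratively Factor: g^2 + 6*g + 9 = (g + 3)*(g + 3)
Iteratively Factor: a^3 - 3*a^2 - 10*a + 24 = (a - 4)*(a^2 + a - 6) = (a - 4)*(a - 2)*(a + 3)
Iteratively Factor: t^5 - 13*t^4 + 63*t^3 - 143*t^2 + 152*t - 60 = (t - 5)*(t^4 - 8*t^3 + 23*t^2 - 28*t + 12) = (t - 5)*(t - 2)*(t^3 - 6*t^2 + 11*t - 6) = (t - 5)*(t - 2)^2*(t^2 - 4*t + 3) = (t - 5)*(t - 3)*(t - 2)^2*(t - 1)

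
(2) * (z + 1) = 2*z + 2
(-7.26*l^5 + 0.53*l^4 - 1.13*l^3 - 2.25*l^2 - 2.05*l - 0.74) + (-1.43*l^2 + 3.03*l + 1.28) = -7.26*l^5 + 0.53*l^4 - 1.13*l^3 - 3.68*l^2 + 0.98*l + 0.54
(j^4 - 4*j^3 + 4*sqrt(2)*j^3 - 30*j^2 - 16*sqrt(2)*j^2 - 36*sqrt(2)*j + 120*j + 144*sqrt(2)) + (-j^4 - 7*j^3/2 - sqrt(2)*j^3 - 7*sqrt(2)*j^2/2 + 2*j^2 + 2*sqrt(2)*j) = -15*j^3/2 + 3*sqrt(2)*j^3 - 28*j^2 - 39*sqrt(2)*j^2/2 - 34*sqrt(2)*j + 120*j + 144*sqrt(2)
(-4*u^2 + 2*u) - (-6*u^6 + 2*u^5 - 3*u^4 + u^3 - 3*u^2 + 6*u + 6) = 6*u^6 - 2*u^5 + 3*u^4 - u^3 - u^2 - 4*u - 6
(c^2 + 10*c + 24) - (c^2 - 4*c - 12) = 14*c + 36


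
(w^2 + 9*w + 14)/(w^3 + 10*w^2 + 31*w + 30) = (w + 7)/(w^2 + 8*w + 15)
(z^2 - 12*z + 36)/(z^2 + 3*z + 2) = (z^2 - 12*z + 36)/(z^2 + 3*z + 2)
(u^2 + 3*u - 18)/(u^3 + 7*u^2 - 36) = (u - 3)/(u^2 + u - 6)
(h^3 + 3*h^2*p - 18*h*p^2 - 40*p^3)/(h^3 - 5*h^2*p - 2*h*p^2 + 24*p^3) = (-h - 5*p)/(-h + 3*p)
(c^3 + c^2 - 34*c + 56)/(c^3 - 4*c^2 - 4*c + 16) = (c + 7)/(c + 2)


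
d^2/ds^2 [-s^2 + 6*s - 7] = -2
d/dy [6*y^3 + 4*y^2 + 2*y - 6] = 18*y^2 + 8*y + 2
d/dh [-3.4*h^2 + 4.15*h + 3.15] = 4.15 - 6.8*h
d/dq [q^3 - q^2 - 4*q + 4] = 3*q^2 - 2*q - 4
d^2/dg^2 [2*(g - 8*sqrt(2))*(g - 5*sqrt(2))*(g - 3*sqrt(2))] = 12*g - 64*sqrt(2)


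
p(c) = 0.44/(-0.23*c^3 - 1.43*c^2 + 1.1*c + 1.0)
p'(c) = 0.44*(0.69*c^2 + 2.86*c - 1.1)/(-0.23*c^3 - 1.43*c^2 + 1.1*c + 1.0)^2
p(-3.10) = -0.05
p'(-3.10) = -0.02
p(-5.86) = -0.05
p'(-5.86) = 0.04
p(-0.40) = 1.27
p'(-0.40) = -7.85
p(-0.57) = -8.98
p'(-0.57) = -459.01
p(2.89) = -0.03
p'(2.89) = 0.03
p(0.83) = 0.55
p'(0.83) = 1.21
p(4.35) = -0.01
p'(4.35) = 0.01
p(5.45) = -0.01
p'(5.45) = 0.00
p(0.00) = 0.44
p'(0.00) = -0.48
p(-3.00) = -0.05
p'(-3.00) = -0.02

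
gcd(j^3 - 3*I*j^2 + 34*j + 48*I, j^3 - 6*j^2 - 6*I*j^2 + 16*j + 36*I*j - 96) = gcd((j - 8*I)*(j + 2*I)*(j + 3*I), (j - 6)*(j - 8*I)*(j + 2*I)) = j^2 - 6*I*j + 16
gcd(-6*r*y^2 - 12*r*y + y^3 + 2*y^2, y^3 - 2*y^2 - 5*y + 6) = y + 2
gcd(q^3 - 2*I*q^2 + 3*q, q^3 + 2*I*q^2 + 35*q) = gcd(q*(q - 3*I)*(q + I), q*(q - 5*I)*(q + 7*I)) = q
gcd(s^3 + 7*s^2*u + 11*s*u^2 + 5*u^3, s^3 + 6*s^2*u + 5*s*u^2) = s^2 + 6*s*u + 5*u^2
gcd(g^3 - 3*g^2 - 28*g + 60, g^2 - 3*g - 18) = g - 6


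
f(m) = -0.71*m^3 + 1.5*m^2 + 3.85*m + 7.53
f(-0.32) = 6.47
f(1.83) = 15.25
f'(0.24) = 4.45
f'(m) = -2.13*m^2 + 3.0*m + 3.85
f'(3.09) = -7.22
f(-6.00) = 191.79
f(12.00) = -957.15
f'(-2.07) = -11.49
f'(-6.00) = -90.83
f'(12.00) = -266.87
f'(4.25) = -21.87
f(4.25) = -3.52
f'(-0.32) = 2.67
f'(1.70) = 2.79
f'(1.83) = 2.21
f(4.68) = -14.38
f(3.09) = 12.80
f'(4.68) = -28.76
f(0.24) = 8.53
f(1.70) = 14.92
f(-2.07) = 12.29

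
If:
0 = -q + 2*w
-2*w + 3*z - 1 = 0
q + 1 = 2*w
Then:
No Solution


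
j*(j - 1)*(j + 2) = j^3 + j^2 - 2*j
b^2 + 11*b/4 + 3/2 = (b + 3/4)*(b + 2)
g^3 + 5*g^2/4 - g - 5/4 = (g - 1)*(g + 1)*(g + 5/4)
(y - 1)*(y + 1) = y^2 - 1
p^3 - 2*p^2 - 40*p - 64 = (p - 8)*(p + 2)*(p + 4)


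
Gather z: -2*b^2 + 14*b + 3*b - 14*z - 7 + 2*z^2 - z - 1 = -2*b^2 + 17*b + 2*z^2 - 15*z - 8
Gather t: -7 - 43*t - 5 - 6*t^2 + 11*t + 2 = -6*t^2 - 32*t - 10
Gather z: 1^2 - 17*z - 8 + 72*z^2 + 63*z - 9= 72*z^2 + 46*z - 16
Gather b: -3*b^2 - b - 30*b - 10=-3*b^2 - 31*b - 10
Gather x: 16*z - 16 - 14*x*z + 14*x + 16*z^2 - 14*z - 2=x*(14 - 14*z) + 16*z^2 + 2*z - 18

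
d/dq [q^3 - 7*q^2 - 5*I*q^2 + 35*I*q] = 3*q^2 - 14*q - 10*I*q + 35*I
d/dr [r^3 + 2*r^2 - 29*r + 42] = 3*r^2 + 4*r - 29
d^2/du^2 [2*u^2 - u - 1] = 4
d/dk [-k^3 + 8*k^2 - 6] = k*(16 - 3*k)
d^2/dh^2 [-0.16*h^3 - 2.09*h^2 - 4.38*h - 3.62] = -0.96*h - 4.18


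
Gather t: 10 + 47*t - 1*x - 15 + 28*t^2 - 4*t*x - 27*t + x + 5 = 28*t^2 + t*(20 - 4*x)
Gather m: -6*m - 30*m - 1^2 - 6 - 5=-36*m - 12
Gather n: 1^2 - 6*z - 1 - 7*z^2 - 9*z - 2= -7*z^2 - 15*z - 2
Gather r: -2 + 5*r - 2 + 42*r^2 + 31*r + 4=42*r^2 + 36*r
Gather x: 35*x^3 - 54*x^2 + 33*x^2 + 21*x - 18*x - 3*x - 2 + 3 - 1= 35*x^3 - 21*x^2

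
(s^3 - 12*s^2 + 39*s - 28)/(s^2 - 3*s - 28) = (s^2 - 5*s + 4)/(s + 4)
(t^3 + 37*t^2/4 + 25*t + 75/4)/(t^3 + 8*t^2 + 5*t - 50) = (4*t^2 + 17*t + 15)/(4*(t^2 + 3*t - 10))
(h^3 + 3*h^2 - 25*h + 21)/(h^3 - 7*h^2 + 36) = (h^2 + 6*h - 7)/(h^2 - 4*h - 12)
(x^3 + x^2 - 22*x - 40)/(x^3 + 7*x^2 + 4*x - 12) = (x^2 - x - 20)/(x^2 + 5*x - 6)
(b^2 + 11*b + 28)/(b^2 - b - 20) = (b + 7)/(b - 5)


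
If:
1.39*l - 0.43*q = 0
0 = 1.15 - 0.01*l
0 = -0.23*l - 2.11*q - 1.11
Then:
No Solution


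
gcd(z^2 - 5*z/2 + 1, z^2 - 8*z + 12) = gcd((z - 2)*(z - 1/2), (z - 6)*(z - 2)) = z - 2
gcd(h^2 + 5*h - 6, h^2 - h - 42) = h + 6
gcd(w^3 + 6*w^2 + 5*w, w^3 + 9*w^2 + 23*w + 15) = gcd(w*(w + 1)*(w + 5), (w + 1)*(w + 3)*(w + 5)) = w^2 + 6*w + 5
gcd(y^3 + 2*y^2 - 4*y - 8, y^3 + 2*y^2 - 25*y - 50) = y + 2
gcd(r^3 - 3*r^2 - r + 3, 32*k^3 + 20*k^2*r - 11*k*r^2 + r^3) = 1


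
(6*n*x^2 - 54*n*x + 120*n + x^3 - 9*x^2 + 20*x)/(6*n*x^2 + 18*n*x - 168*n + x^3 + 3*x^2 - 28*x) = (x - 5)/(x + 7)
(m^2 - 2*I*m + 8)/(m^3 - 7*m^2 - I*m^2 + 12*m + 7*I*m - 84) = (m + 2*I)/(m^2 + m*(-7 + 3*I) - 21*I)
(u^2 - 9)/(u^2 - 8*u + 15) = (u + 3)/(u - 5)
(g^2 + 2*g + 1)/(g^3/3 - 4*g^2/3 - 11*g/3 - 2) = 3/(g - 6)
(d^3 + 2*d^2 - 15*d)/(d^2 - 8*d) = (d^2 + 2*d - 15)/(d - 8)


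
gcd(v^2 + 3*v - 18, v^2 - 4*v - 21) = 1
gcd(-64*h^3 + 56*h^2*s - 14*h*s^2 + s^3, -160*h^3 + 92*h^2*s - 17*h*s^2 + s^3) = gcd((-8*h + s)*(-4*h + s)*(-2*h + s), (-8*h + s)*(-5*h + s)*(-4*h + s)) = 32*h^2 - 12*h*s + s^2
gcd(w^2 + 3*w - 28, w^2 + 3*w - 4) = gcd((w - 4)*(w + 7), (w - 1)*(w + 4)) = 1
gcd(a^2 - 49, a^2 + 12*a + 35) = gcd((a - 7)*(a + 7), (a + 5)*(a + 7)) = a + 7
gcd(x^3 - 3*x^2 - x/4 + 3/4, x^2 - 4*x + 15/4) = 1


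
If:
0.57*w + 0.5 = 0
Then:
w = -0.88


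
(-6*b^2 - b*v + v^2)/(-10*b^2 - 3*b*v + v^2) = (-3*b + v)/(-5*b + v)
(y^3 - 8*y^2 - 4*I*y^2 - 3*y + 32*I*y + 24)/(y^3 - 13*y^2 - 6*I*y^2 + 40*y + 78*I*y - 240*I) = (y^2 - 4*I*y - 3)/(y^2 - y*(5 + 6*I) + 30*I)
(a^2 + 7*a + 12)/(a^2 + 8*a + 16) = (a + 3)/(a + 4)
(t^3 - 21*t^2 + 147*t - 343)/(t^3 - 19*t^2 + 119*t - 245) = (t - 7)/(t - 5)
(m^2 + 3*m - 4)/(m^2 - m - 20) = (m - 1)/(m - 5)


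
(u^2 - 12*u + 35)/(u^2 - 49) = (u - 5)/(u + 7)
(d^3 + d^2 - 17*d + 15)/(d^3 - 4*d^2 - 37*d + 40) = (d - 3)/(d - 8)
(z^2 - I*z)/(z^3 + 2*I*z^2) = (z - I)/(z*(z + 2*I))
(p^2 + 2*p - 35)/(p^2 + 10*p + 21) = (p - 5)/(p + 3)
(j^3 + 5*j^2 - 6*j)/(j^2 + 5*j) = (j^2 + 5*j - 6)/(j + 5)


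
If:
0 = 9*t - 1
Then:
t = 1/9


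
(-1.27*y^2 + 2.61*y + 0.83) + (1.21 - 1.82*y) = -1.27*y^2 + 0.79*y + 2.04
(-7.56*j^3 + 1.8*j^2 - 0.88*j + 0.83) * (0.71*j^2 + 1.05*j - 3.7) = -5.3676*j^5 - 6.66*j^4 + 29.2372*j^3 - 6.9947*j^2 + 4.1275*j - 3.071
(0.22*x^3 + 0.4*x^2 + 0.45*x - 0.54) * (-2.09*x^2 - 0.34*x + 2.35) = -0.4598*x^5 - 0.9108*x^4 - 0.5595*x^3 + 1.9156*x^2 + 1.2411*x - 1.269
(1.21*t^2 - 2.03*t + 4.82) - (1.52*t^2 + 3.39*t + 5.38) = -0.31*t^2 - 5.42*t - 0.56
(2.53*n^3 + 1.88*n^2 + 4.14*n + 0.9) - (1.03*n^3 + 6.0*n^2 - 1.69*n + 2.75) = 1.5*n^3 - 4.12*n^2 + 5.83*n - 1.85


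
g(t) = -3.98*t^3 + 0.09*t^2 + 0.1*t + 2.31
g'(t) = -11.94*t^2 + 0.18*t + 0.1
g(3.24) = -131.79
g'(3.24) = -124.66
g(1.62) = -14.21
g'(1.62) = -30.94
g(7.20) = -1477.83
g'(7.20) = -617.57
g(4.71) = -411.08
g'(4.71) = -263.93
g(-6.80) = 1257.23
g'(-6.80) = -553.23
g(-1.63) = 19.62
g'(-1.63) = -31.92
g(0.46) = 1.99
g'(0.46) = -2.34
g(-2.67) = 78.44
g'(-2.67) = -85.50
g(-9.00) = 2910.12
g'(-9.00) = -968.66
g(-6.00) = 864.63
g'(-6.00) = -430.82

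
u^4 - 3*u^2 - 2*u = u*(u - 2)*(u + 1)^2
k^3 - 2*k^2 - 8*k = k*(k - 4)*(k + 2)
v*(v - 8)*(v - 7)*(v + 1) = v^4 - 14*v^3 + 41*v^2 + 56*v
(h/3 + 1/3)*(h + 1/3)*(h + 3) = h^3/3 + 13*h^2/9 + 13*h/9 + 1/3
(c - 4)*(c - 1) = c^2 - 5*c + 4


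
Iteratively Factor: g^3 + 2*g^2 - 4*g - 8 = (g + 2)*(g^2 - 4) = (g - 2)*(g + 2)*(g + 2)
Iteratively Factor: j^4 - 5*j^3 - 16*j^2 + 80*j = (j + 4)*(j^3 - 9*j^2 + 20*j) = (j - 5)*(j + 4)*(j^2 - 4*j) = j*(j - 5)*(j + 4)*(j - 4)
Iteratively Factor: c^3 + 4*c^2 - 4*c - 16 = (c + 2)*(c^2 + 2*c - 8) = (c - 2)*(c + 2)*(c + 4)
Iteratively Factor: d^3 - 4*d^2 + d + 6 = (d + 1)*(d^2 - 5*d + 6) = (d - 3)*(d + 1)*(d - 2)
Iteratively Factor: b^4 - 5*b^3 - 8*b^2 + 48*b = (b + 3)*(b^3 - 8*b^2 + 16*b) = (b - 4)*(b + 3)*(b^2 - 4*b) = b*(b - 4)*(b + 3)*(b - 4)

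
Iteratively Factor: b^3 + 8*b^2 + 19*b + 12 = (b + 3)*(b^2 + 5*b + 4) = (b + 3)*(b + 4)*(b + 1)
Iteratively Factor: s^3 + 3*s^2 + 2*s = (s + 1)*(s^2 + 2*s) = s*(s + 1)*(s + 2)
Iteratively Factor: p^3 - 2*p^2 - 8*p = (p)*(p^2 - 2*p - 8) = p*(p - 4)*(p + 2)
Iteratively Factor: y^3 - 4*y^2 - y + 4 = (y + 1)*(y^2 - 5*y + 4) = (y - 4)*(y + 1)*(y - 1)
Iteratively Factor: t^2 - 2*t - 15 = (t + 3)*(t - 5)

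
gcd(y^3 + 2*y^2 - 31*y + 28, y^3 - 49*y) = y + 7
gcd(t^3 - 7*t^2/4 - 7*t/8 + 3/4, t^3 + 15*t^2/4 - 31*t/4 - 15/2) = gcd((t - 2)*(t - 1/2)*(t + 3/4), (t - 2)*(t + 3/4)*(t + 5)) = t^2 - 5*t/4 - 3/2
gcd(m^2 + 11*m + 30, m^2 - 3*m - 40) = m + 5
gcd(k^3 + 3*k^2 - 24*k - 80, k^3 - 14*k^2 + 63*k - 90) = k - 5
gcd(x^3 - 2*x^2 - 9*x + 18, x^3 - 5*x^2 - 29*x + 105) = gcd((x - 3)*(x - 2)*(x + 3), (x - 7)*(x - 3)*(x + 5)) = x - 3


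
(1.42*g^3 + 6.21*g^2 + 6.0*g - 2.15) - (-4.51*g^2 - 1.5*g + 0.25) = 1.42*g^3 + 10.72*g^2 + 7.5*g - 2.4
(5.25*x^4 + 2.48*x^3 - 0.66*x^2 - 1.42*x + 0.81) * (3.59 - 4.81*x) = -25.2525*x^5 + 6.9187*x^4 + 12.0778*x^3 + 4.4608*x^2 - 8.9939*x + 2.9079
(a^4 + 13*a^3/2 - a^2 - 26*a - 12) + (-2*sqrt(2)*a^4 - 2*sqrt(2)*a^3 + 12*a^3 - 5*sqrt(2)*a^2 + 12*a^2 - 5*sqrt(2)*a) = -2*sqrt(2)*a^4 + a^4 - 2*sqrt(2)*a^3 + 37*a^3/2 - 5*sqrt(2)*a^2 + 11*a^2 - 26*a - 5*sqrt(2)*a - 12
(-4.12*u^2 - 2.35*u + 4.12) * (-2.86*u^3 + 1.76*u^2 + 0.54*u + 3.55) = 11.7832*u^5 - 0.5302*u^4 - 18.144*u^3 - 8.6438*u^2 - 6.1177*u + 14.626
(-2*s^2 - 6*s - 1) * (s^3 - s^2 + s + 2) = -2*s^5 - 4*s^4 + 3*s^3 - 9*s^2 - 13*s - 2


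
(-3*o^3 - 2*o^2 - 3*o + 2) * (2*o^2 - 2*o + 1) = -6*o^5 + 2*o^4 - 5*o^3 + 8*o^2 - 7*o + 2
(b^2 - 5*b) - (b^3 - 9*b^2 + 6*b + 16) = -b^3 + 10*b^2 - 11*b - 16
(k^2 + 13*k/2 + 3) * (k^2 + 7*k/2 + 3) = k^4 + 10*k^3 + 115*k^2/4 + 30*k + 9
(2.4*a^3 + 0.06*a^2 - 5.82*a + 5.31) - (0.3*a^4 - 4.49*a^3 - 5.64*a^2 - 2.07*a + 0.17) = -0.3*a^4 + 6.89*a^3 + 5.7*a^2 - 3.75*a + 5.14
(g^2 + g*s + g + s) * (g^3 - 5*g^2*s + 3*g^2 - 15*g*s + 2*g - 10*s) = g^5 - 4*g^4*s + 4*g^4 - 5*g^3*s^2 - 16*g^3*s + 5*g^3 - 20*g^2*s^2 - 20*g^2*s + 2*g^2 - 25*g*s^2 - 8*g*s - 10*s^2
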